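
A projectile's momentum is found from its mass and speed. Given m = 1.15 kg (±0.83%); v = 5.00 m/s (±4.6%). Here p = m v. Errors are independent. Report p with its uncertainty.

Each factor contributes (exponent × relative error)² to (δp/p)²:
  (1·δm/m)² = (1×0.00830)² = 6.89e-05;  (1·δv/v)² = (1×0.0460)² = 0.00212
δp/p = √(0.00218) = 0.0467
p = 5.75 kg·m/s, so δp = 0.0467 × 5.75 = 0.269 kg·m/s.

5.75 ± 0.269 kg·m/s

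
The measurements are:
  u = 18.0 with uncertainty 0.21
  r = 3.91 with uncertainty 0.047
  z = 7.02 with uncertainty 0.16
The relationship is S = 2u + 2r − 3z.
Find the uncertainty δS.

Each term contributes (cᵢ δxᵢ)² to (δS)²:
  (2·δu)² = 0.176;  (2·δr)² = 0.00884;  (3·δz)² = 0.230
δS = √(0.416) = 0.645

0.645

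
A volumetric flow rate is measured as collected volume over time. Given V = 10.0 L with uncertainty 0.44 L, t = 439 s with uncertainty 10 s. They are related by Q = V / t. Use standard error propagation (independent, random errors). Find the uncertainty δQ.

Since Q is a product/quotient, work with relative uncertainties:
  (1·δV/V)² = (1×0.0440)² = 0.00194;  (-1·δt/t)² = (-1×0.0228)² = 0.000519
δQ/Q = √(0.00245) = 0.0495
Q = 0.0228 L/s, so δQ = 0.0495 × 0.0228 = 0.00113 L/s.

0.00113 L/s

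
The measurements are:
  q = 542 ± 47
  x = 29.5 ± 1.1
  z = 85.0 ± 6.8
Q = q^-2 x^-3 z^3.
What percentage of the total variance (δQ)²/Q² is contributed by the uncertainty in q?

(δQ/Q)² = (-2·δq/q)² + (-3·δx/x)² + (3·δz/z)²
  q term: (-2×0.0867)² = 0.0301
  x term: (-3×0.0373)² = 0.0125
  z term: (3×0.0800)² = 0.0576
Total = 0.100. Share from q = 0.0301/0.100 = 0.300.

30.0%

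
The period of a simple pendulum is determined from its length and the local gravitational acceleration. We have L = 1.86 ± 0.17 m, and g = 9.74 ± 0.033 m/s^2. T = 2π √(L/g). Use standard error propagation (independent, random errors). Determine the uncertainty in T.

0.126 s

T is a product of powers, so relative uncertainties combine in quadrature:
  (½·δL/L)² = (0.5×0.0914)² = 0.00209;  (−½·δg/g)² = (-0.5×0.00339)² = 2.87e-06
δT/T = √(0.00209) = 0.0457
T = 2.75 s, so δT = 0.0457 × 2.75 = 0.126 s.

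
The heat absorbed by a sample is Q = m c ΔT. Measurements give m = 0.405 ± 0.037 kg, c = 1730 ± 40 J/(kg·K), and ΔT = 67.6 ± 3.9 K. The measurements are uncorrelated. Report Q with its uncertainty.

Products/powers → add relative errors in quadrature, weighted by exponent:
  (1·δm/m)² = (1×0.0914)² = 0.00835;  (1·δc/c)² = (1×0.0231)² = 0.000535;  (1·δΔT/ΔT)² = (1×0.0577)² = 0.00333
δQ/Q = √(0.0122) = 0.110
Q = 47400 J, so δQ = 0.110 × 47400 = 5230 J.

47400 ± 5230 J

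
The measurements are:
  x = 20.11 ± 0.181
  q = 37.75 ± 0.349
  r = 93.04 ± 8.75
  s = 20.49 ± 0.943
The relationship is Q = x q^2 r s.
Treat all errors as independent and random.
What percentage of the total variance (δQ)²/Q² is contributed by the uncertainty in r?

(δQ/Q)² = (1·δx/x)² + (2·δq/q)² + (1·δr/r)² + (1·δs/s)²
  x term: (1×0.00900)² = 8.1e-05
  q term: (2×0.00925)² = 0.000342
  r term: (1×0.0940)² = 0.00884
  s term: (1×0.0460)² = 0.00212
Total = 0.0114. Share from r = 0.00884/0.0114 = 0.777.

77.7%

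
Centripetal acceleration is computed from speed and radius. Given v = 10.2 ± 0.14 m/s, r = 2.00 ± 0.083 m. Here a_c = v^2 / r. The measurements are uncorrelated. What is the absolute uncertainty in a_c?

Products/powers → add relative errors in quadrature, weighted by exponent:
  (2·δv/v)² = (2×0.0137)² = 0.000754;  (-1·δr/r)² = (-1×0.0415)² = 0.00172
δa_c/a_c = √(0.00248) = 0.0498
a_c = 52.0 m/s^2, so δa_c = 0.0498 × 52.0 = 2.59 m/s^2.

2.59 m/s^2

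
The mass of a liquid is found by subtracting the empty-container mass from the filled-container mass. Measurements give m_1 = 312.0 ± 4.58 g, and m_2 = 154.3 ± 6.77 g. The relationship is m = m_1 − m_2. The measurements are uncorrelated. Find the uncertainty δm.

Absolute uncertainties add in quadrature for a linear combination:
  (δm_1)² = 21.0;  (δm_2)² = 45.8
δm = √(66.8) = 8.17 g

8.17 g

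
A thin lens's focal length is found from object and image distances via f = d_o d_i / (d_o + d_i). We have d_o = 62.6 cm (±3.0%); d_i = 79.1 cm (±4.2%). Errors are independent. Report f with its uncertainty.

34.9 ± 0.873 cm

∂f/∂d_o = (d_i/(d_o+d_i))² = 0.312;  ∂f/∂d_i = (d_o/(d_o+d_i))² = 0.195
δf = √((∂f/∂d_o · δd_o)² + (∂f/∂d_i · δd_i)²) = √(0.342 + 0.420) = 0.873 cm
f = 34.9 cm.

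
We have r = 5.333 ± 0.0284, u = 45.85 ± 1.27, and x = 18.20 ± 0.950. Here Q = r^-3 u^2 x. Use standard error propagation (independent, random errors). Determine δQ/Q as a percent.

7.78%

Products/powers → add relative errors in quadrature, weighted by exponent:
  (-3·δr/r)² = (-3×0.00533)² = 0.000255;  (2·δu/u)² = (2×0.0277)² = 0.00307;  (1·δx/x)² = (1×0.0522)² = 0.00272
δQ/Q = √(0.00605) = 0.0778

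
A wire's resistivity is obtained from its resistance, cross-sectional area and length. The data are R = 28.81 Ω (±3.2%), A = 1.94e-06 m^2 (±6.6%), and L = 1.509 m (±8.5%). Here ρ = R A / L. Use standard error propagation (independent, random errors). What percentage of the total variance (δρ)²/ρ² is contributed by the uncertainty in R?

(δρ/ρ)² = (1·δR/R)² + (1·δA/A)² + (-1·δL/L)²
  R term: (1×0.0320)² = 0.00102
  A term: (1×0.0660)² = 0.00436
  L term: (-1×0.0850)² = 0.00723
Total = 0.0126. Share from R = 0.00102/0.0126 = 0.0812.

8.12%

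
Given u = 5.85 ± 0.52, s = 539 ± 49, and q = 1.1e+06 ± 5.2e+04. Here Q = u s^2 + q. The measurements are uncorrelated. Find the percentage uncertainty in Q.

Let p = u·s^2 = 1.7e+06. δp/p = √((1·δu/u)² + (2·δs/s)²) = √(0.00790 + 0.0331) = 0.202, so δp = 3.44e+05.
Q = p + q: δQ = √(δp² + δq²) = √(1.18e+11 + 2.7e+09) = 3.48e+05
Q = 2.8e+06, so δQ/Q = 3.48e+05/2.8e+06 = 0.124.

12.4%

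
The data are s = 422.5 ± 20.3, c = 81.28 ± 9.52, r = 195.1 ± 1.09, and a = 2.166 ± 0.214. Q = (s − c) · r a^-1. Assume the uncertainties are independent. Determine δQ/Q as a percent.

11.9%

Let u = s − c = 341.2. δu = √(δs² + δc²) = √(412 + 90.6) = 22.4, so δu/u = 0.0657.
Q is then a monomial in u, r, a:
δQ/Q = √((δu/u)² + (1·δr/r)² + (-1·δa/a)²) = √(0.00432 + 3.12e-05 + 0.00976) = 0.119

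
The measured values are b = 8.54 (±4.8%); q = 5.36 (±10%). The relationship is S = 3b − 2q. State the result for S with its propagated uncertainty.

14.9 ± 1.63

For a sum/difference, combine absolute errors in quadrature:
  (3·δb)² = 1.51;  (2·δq)² = 1.15
δS = √(2.66) = 1.63
S = 14.9.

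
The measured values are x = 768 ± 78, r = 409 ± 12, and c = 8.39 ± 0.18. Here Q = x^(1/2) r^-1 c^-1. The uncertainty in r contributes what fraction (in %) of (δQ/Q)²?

22.1%

(δQ/Q)² = (½·δx/x)² + (-1·δr/r)² + (-1·δc/c)²
  x term: (0.5×0.102)² = 0.00258
  r term: (-1×0.0293)² = 0.000861
  c term: (-1×0.0215)² = 0.000460
Total = 0.00390. Share from r = 0.000861/0.00390 = 0.221.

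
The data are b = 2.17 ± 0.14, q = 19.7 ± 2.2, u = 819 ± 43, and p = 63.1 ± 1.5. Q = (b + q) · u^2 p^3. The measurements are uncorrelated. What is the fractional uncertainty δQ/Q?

0.162

Let w = b + q = 21.9. δw = √(δb² + δq²) = √(0.0196 + 4.84) = 2.20, so δw/w = 0.101.
Q is then a monomial in w, u, p:
δQ/Q = √((δw/w)² + (2·δu/u)² + (3·δp/p)²) = √(0.0102 + 0.0110 + 0.00509) = 0.162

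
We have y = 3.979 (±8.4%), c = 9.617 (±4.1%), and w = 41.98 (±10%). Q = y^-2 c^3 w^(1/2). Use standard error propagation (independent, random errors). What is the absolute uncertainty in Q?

Since Q is a product/quotient, work with relative uncertainties:
  (-2·δy/y)² = (-2×0.0840)² = 0.0282;  (3·δc/c)² = (3×0.0410)² = 0.0151;  (½·δw/w)² = (0.5×0.100)² = 0.00250
δQ/Q = √(0.0459) = 0.214
Q = 364.0, so δQ = 0.214 × 364.0 = 77.9.

77.9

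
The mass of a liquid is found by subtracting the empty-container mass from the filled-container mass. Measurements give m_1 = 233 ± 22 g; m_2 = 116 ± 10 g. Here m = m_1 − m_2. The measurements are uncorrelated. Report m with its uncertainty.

117 ± 24.2 g

For a sum/difference, combine absolute errors in quadrature:
  (δm_1)² = 484;  (δm_2)² = 100
δm = √(584) = 24.2 g
m = 117 g.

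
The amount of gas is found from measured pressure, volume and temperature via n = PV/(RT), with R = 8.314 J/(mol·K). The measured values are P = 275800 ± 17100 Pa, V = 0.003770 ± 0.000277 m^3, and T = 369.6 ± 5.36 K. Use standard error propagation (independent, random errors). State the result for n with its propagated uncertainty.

For a monomial n ∝ P, V, T^-1, fractional errors add in quadrature:
  (1·δP/P)² = (1×0.0620)² = 0.00384;  (1·δV/V)² = (1×0.0735)² = 0.00540;  (-1·δT/T)² = (-1×0.0145)² = 0.000210
δn/n = √(0.00945) = 0.0972
n = 0.3384 mol, so δn = 0.0972 × 0.3384 = 0.0329 mol.

0.3384 ± 0.0329 mol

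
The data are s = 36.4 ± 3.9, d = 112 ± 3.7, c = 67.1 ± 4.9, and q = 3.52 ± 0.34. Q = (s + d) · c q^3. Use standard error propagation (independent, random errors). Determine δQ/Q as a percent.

30.1%

Let u = s + d = 148. δu = √(δs² + δd²) = √(15.2 + 13.7) = 5.38, so δu/u = 0.0362.
Q is then a monomial in u, c, q:
δQ/Q = √((δu/u)² + (1·δc/c)² + (3·δq/q)²) = √(0.00131 + 0.00533 + 0.0840) = 0.301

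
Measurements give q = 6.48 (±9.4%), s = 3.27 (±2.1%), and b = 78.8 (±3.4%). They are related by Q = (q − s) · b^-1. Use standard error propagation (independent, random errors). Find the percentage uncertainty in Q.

19.4%

Let u = q − s = 3.21. δu = √(δq² + δs²) = √(0.371 + 0.00472) = 0.613, so δu/u = 0.191.
Q is then a monomial in u, b:
δQ/Q = √((δu/u)² + (-1·δb/b)²) = √(0.0365 + 0.00116) = 0.194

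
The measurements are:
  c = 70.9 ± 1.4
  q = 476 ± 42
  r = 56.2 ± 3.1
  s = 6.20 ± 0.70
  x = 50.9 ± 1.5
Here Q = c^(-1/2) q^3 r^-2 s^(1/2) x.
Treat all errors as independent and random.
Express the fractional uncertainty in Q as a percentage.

29.4%

Relative error in a monomial: (δQ/Q)² = Σ (nᵢ · δxᵢ/xᵢ)².
  (−½·δc/c)² = (-0.5×0.0197)² = 9.75e-05;  (3·δq/q)² = (3×0.0882)² = 0.0701;  (-2·δr/r)² = (-2×0.0552)² = 0.0122;  (½·δs/s)² = (0.5×0.113)² = 0.00319;  (1·δx/x)² = (1×0.0295)² = 0.000868
δQ/Q = √(0.0864) = 0.294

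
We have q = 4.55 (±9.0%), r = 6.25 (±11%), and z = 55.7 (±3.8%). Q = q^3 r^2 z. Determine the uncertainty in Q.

71800

Relative error in a monomial: (δQ/Q)² = Σ (nᵢ · δxᵢ/xᵢ)².
  (3·δq/q)² = (3×0.0900)² = 0.0729;  (2·δr/r)² = (2×0.110)² = 0.0484;  (1·δz/z)² = (1×0.0380)² = 0.00144
δQ/Q = √(0.123) = 0.350
Q = 2.05e+05, so δQ = 0.350 × 2.05e+05 = 71800.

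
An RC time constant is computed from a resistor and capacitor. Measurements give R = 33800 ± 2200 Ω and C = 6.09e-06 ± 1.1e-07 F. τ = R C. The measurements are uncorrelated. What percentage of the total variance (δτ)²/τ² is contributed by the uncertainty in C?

7.15%

(δτ/τ)² = (1·δR/R)² + (1·δC/C)²
  R term: (1×0.0651)² = 0.00424
  C term: (1×0.0181)² = 0.000326
Total = 0.00456. Share from C = 0.000326/0.00456 = 0.0715.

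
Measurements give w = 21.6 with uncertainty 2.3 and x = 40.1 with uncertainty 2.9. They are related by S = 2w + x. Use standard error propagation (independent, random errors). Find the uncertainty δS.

5.44

For a sum/difference, combine absolute errors in quadrature:
  (2·δw)² = 21.2;  (δx)² = 8.41
δS = √(29.6) = 5.44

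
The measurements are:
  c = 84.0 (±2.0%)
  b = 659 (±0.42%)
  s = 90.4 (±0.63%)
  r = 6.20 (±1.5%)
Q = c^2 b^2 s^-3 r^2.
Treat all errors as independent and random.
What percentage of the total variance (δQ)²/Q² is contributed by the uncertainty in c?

(δQ/Q)² = (2·δc/c)² + (2·δb/b)² + (-3·δs/s)² + (2·δr/r)²
  c term: (2×0.0200)² = 0.00160
  b term: (2×0.00420)² = 7.06e-05
  s term: (-3×0.00630)² = 0.000357
  r term: (2×0.0150)² = 0.000900
Total = 0.00293. Share from c = 0.00160/0.00293 = 0.546.

54.6%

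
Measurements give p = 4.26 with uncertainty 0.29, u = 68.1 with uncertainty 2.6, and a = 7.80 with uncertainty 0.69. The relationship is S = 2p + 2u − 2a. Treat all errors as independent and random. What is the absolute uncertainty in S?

5.41

S is a linear combination, so absolute uncertainties add in quadrature:
  (2·δp)² = 0.336;  (2·δu)² = 27.0;  (2·δa)² = 1.90
δS = √(29.3) = 5.41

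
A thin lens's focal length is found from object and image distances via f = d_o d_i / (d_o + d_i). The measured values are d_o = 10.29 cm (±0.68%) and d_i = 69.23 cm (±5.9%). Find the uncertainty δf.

∂f/∂d_o = (d_i/(d_o+d_i))² = 0.758;  ∂f/∂d_i = (d_o/(d_o+d_i))² = 0.0167
δf = √((∂f/∂d_o · δd_o)² + (∂f/∂d_i · δd_i)²) = √(0.00281 + 0.00468) = 0.0865 cm

0.0865 cm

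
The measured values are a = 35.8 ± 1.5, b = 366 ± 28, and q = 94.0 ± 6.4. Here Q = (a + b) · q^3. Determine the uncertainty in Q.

Let u = a + b = 402. δu = √(δa² + δb²) = √(2.25 + 784) = 28.0, so δu/u = 0.0698.
Q is then a monomial in u, q:
δQ/Q = √((δu/u)² + (3·δq/q)²) = √(0.00487 + 0.0417) = 0.216
Q = 3.34e+08, so δQ = 0.216 × 3.34e+08 = 7.2e+07.

7.2e+07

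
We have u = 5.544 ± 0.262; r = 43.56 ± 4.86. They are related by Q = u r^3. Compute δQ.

Q is a product of powers, so relative uncertainties combine in quadrature:
  (1·δu/u)² = (1×0.0473)² = 0.00223;  (3·δr/r)² = (3×0.112)² = 0.112
δQ/Q = √(0.114) = 0.338
Q = 458200, so δQ = 0.338 × 458200 = 1.55e+05.

1.55e+05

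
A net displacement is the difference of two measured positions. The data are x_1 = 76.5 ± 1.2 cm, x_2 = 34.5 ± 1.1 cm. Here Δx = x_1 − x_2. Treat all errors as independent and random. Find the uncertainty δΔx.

1.63 cm

Sums and differences: (δΔx)² = Σ (cᵢ δxᵢ)².
  (δx_1)² = 1.44;  (δx_2)² = 1.21
δΔx = √(2.65) = 1.63 cm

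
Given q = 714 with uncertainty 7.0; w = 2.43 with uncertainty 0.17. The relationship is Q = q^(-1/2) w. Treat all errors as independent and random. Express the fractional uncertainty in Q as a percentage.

For a monomial Q ∝ q^(-1/2), w, fractional errors add in quadrature:
  (−½·δq/q)² = (-0.5×0.00980)² = 2.4e-05;  (1·δw/w)² = (1×0.0700)² = 0.00489
δQ/Q = √(0.00492) = 0.0701

7.01%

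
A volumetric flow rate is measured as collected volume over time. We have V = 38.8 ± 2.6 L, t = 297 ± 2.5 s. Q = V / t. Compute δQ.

0.00882 L/s

Each factor contributes (exponent × relative error)² to (δQ/Q)²:
  (1·δV/V)² = (1×0.0670)² = 0.00449;  (-1·δt/t)² = (-1×0.00842)² = 7.09e-05
δQ/Q = √(0.00456) = 0.0675
Q = 0.131 L/s, so δQ = 0.0675 × 0.131 = 0.00882 L/s.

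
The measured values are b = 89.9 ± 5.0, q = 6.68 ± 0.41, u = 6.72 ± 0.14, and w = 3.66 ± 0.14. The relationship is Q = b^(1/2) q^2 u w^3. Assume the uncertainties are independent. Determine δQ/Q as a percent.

Products/powers → add relative errors in quadrature, weighted by exponent:
  (½·δb/b)² = (0.5×0.0556)² = 0.000773;  (2·δq/q)² = (2×0.0614)² = 0.0151;  (1·δu/u)² = (1×0.0208)² = 0.000434;  (3·δw/w)² = (3×0.0383)² = 0.0132
δQ/Q = √(0.0294) = 0.172

17.2%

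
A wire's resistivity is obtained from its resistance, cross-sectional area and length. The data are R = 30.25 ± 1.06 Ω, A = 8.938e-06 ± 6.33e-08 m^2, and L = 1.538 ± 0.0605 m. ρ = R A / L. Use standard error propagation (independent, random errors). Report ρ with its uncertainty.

(1.758 ± 0.0934) × 10^-4 Ω·m

Relative error in a monomial: (δρ/ρ)² = Σ (nᵢ · δxᵢ/xᵢ)².
  (1·δR/R)² = (1×0.0350)² = 0.00123;  (1·δA/A)² = (1×0.00708)² = 5.02e-05;  (-1·δL/L)² = (-1×0.0393)² = 0.00155
δρ/ρ = √(0.00283) = 0.0532
ρ = 0.0001758 Ω·m, so δρ = 0.0532 × 0.0001758 = 9.34e-06 Ω·m.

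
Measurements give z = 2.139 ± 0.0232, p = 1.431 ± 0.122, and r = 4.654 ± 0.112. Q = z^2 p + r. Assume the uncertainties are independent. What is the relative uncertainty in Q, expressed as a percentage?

5.24%

Let w = z^2·p = 6.547. δw/w = √((2·δz/z)² + (1·δp/p)²) = √(0.000471 + 0.00727) = 0.0880, so δw = 0.576.
Q = w + r: δQ = √(δw² + δr²) = √(0.332 + 0.0125) = 0.587
Q = 11.20, so δQ/Q = 0.587/11.20 = 0.0524.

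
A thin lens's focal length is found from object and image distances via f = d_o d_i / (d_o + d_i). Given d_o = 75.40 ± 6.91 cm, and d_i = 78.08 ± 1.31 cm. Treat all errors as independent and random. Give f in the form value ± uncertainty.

38.36 ± 1.82 cm

∂f/∂d_o = (d_i/(d_o+d_i))² = 0.259;  ∂f/∂d_i = (d_o/(d_o+d_i))² = 0.241
δf = √((∂f/∂d_o · δd_o)² + (∂f/∂d_i · δd_i)²) = √(3.20 + 0.1000) = 1.82 cm
f = 38.36 cm.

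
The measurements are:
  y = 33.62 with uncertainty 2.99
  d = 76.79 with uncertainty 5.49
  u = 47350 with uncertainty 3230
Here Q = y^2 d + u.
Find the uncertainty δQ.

Let p = y^2·d = 86800. δp/p = √((2·δy/y)² + (1·δd/d)²) = √(0.0316 + 0.00511) = 0.192, so δp = 16600.
Q = p + u: δQ = √(δp² + δu²) = √(2.77e+08 + 1.04e+07) = 16900

16900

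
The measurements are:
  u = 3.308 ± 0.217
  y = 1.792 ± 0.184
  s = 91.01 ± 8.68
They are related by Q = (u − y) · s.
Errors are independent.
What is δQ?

29.0

Let w = u − y = 1.516. δw = √(δu² + δy²) = √(0.0471 + 0.0339) = 0.285, so δw/w = 0.188.
Q is then a monomial in w, s:
δQ/Q = √((δw/w)² + (1·δs/s)²) = √(0.0352 + 0.00910) = 0.211
Q = 138.0, so δQ = 0.211 × 138.0 = 29.0.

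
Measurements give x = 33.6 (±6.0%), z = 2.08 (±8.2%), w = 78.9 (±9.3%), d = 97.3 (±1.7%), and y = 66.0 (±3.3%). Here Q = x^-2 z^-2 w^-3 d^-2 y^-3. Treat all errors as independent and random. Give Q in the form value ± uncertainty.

Products/powers → add relative errors in quadrature, weighted by exponent:
  (-2·δx/x)² = (-2×0.0600)² = 0.0144;  (-2·δz/z)² = (-2×0.0820)² = 0.0269;  (-3·δw/w)² = (-3×0.0930)² = 0.0778;  (-2·δd/d)² = (-2×0.0170)² = 0.00116;  (-3·δy/y)² = (-3×0.0330)² = 0.00980
δQ/Q = √(0.130) = 0.361
Q = 1.53e-19, so δQ = 0.361 × 1.53e-19 = 5.52e-20.

(1.53 ± 0.552) × 10^-19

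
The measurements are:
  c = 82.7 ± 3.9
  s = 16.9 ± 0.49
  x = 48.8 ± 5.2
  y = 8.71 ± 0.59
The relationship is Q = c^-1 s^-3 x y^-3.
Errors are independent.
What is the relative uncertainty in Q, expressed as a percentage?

Q is a product of powers, so relative uncertainties combine in quadrature:
  (-1·δc/c)² = (-1×0.0472)² = 0.00222;  (-3·δs/s)² = (-3×0.0290)² = 0.00757;  (1·δx/x)² = (1×0.107)² = 0.0114;  (-3·δy/y)² = (-3×0.0677)² = 0.0413
δQ/Q = √(0.0624) = 0.250

25.0%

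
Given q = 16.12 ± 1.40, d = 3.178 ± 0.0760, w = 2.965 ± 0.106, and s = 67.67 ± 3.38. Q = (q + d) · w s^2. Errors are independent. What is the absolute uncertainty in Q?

Let u = q + d = 19.30. δu = √(δq² + δd²) = √(1.96 + 0.00578) = 1.40, so δu/u = 0.0727.
Q is then a monomial in u, w, s:
δQ/Q = √((δu/u)² + (1·δw/w)² + (2·δs/s)²) = √(0.00528 + 0.00128 + 0.00998) = 0.129
Q = 262000, so δQ = 0.129 × 262000 = 33700.

33700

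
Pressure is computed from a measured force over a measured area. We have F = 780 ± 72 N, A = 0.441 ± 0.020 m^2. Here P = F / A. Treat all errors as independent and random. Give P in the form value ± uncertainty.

1770 ± 182 Pa

Relative error in a monomial: (δP/P)² = Σ (nᵢ · δxᵢ/xᵢ)².
  (1·δF/F)² = (1×0.0923)² = 0.00852;  (-1·δA/A)² = (-1×0.0454)² = 0.00206
δP/P = √(0.0106) = 0.103
P = 1770 Pa, so δP = 0.103 × 1770 = 182 Pa.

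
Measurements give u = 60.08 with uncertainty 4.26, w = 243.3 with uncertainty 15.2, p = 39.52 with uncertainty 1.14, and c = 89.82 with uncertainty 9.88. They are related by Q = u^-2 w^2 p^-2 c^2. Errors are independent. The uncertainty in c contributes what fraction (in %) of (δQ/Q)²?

(δQ/Q)² = (-2·δu/u)² + (2·δw/w)² + (-2·δp/p)² + (2·δc/c)²
  u term: (-2×0.0709)² = 0.0201
  w term: (2×0.0625)² = 0.0156
  p term: (-2×0.0288)² = 0.00333
  c term: (2×0.110)² = 0.0484
Total = 0.0874. Share from c = 0.0484/0.0874 = 0.553.

55.3%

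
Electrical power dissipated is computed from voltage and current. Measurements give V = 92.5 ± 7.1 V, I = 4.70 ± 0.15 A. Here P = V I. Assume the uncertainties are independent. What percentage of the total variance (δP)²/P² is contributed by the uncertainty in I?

14.7%

(δP/P)² = (1·δV/V)² + (1·δI/I)²
  V term: (1×0.0768)² = 0.00589
  I term: (1×0.0319)² = 0.00102
Total = 0.00691. Share from I = 0.00102/0.00691 = 0.147.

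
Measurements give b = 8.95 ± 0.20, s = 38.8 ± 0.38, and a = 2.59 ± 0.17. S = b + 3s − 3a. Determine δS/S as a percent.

1.08%

For a sum/difference, combine absolute errors in quadrature:
  (δb)² = 0.0400;  (3·δs)² = 1.30;  (3·δa)² = 0.260
δS = √(1.60) = 1.26
S = 118, so δS/S = 1.26/118 = 0.0108.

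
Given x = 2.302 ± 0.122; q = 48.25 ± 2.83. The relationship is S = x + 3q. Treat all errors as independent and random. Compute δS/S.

0.0577

Each term contributes (cᵢ δxᵢ)² to (δS)²:
  (δx)² = 0.0149;  (3·δq)² = 72.1
δS = √(72.1) = 8.49
S = 147.1, so δS/S = 8.49/147.1 = 0.0577.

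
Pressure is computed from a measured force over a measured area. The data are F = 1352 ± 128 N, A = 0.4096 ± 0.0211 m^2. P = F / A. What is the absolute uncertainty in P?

356 Pa

Relative error in a monomial: (δP/P)² = Σ (nᵢ · δxᵢ/xᵢ)².
  (1·δF/F)² = (1×0.0947)² = 0.00896;  (-1·δA/A)² = (-1×0.0515)² = 0.00265
δP/P = √(0.0116) = 0.108
P = 3301 Pa, so δP = 0.108 × 3301 = 356 Pa.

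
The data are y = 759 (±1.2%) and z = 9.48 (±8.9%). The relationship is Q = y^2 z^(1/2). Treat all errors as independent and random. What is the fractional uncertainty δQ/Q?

0.0506

Since Q is a product/quotient, work with relative uncertainties:
  (2·δy/y)² = (2×0.0120)² = 0.000576;  (½·δz/z)² = (0.5×0.0890)² = 0.00198
δQ/Q = √(0.00256) = 0.0506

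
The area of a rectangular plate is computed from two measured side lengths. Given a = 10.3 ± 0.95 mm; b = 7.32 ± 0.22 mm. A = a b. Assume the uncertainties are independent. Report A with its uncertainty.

Relative error in a monomial: (δA/A)² = Σ (nᵢ · δxᵢ/xᵢ)².
  (1·δa/a)² = (1×0.0922)² = 0.00851;  (1·δb/b)² = (1×0.0301)² = 0.000903
δA/A = √(0.00941) = 0.0970
A = 75.4 mm^2, so δA = 0.0970 × 75.4 = 7.31 mm^2.

75.4 ± 7.31 mm^2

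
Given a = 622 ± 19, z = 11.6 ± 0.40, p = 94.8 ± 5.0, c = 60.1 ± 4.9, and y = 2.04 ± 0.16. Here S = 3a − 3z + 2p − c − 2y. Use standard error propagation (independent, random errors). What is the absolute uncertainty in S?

58.1

For a sum/difference, combine absolute errors in quadrature:
  (3·δa)² = 3250;  (3·δz)² = 1.44;  (2·δp)² = 100;  (δc)² = 24.0;  (2·δy)² = 0.102
δS = √(3370) = 58.1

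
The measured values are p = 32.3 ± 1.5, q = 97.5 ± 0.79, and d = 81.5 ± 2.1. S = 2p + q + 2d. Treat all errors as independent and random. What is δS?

Each term contributes (cᵢ δxᵢ)² to (δS)²:
  (2·δp)² = 9.00;  (δq)² = 0.624;  (2·δd)² = 17.6
δS = √(27.3) = 5.22

5.22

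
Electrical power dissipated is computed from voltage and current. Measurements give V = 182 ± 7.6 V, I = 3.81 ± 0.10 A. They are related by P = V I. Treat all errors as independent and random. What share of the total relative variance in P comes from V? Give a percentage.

(δP/P)² = (1·δV/V)² + (1·δI/I)²
  V term: (1×0.0418)² = 0.00174
  I term: (1×0.0262)² = 0.000689
Total = 0.00243. Share from V = 0.00174/0.00243 = 0.717.

71.7%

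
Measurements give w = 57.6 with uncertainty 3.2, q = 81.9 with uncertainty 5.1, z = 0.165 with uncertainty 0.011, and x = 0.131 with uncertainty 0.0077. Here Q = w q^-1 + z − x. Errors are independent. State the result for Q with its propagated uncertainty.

0.737 ± 0.0602

Let p = w·q^-1 = 0.703. δp/p = √((1·δw/w)² + (-1·δq/q)²) = √(0.00309 + 0.00388) = 0.0835, so δp = 0.0587.
Q = p + z − x: δQ = √(δp² + δz² + δx²) = √(0.00344 + 0.000121 + 5.93e-05) = 0.0602
Q = 0.737.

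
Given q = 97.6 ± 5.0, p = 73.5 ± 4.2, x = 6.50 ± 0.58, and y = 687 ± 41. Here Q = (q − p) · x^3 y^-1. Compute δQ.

Let u = q − p = 24.1. δu = √(δq² + δp²) = √(25.0 + 17.6) = 6.53, so δu/u = 0.271.
Q is then a monomial in u, x, y:
δQ/Q = √((δu/u)² + (3·δx/x)² + (-1·δy/y)²) = √(0.0734 + 0.0717 + 0.00356) = 0.386
Q = 9.63, so δQ = 0.386 × 9.63 = 3.71.

3.71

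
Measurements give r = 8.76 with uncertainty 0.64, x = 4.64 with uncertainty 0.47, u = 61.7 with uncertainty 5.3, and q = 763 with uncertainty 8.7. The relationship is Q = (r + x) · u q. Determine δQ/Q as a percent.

10.5%

Let w = r + x = 13.4. δw = √(δr² + δx²) = √(0.410 + 0.221) = 0.794, so δw/w = 0.0593.
Q is then a monomial in w, u, q:
δQ/Q = √((δw/w)² + (1·δu/u)² + (1·δq/q)²) = √(0.00351 + 0.00738 + 0.000130) = 0.105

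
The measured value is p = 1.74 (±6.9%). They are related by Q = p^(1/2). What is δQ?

Since Q is a product/quotient, work with relative uncertainties:
  (½·δp/p)² = (0.5×0.0690)² = 0.00119
δQ/Q = √(0.00119) = 0.0345
Q = 1.32, so δQ = 0.0345 × 1.32 = 0.0455.

0.0455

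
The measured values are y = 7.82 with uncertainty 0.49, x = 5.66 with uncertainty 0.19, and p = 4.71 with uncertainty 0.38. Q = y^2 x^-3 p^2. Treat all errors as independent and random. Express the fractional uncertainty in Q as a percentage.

Q is a product of powers, so relative uncertainties combine in quadrature:
  (2·δy/y)² = (2×0.0627)² = 0.0157;  (-3·δx/x)² = (-3×0.0336)² = 0.0101;  (2·δp/p)² = (2×0.0807)² = 0.0260
δQ/Q = √(0.0519) = 0.228

22.8%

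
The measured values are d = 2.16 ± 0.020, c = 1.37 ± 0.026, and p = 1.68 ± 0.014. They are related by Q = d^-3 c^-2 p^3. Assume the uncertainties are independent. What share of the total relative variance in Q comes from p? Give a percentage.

22.0%

(δQ/Q)² = (-3·δd/d)² + (-2·δc/c)² + (3·δp/p)²
  d term: (-3×0.00926)² = 0.000772
  c term: (-2×0.0190)² = 0.00144
  p term: (3×0.00833)² = 0.000625
Total = 0.00284. Share from p = 0.000625/0.00284 = 0.220.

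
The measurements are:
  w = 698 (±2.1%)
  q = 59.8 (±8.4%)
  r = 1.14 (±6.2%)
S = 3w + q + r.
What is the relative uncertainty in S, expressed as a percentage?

For a sum/difference, combine absolute errors in quadrature:
  (3·δw)² = 1930;  (δq)² = 25.2;  (δr)² = 0.00500
δS = √(1960) = 44.3
S = 2150, so δS/S = 44.3/2150 = 0.0205.

2.05%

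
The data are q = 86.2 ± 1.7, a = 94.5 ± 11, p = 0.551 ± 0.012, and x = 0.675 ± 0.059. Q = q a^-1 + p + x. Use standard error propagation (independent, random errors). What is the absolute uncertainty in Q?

0.123

Let w = q·a^-1 = 0.912. δw/w = √((1·δq/q)² + (-1·δa/a)²) = √(0.000389 + 0.0135) = 0.118, so δw = 0.108.
Q = w + p + x: δQ = √(δw² + δp² + δx²) = √(0.0116 + 0.000144 + 0.00348) = 0.123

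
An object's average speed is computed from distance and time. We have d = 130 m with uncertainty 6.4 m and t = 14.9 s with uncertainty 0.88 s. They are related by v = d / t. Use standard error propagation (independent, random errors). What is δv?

Relative error in a monomial: (δv/v)² = Σ (nᵢ · δxᵢ/xᵢ)².
  (1·δd/d)² = (1×0.0492)² = 0.00242;  (-1·δt/t)² = (-1×0.0591)² = 0.00349
δv/v = √(0.00591) = 0.0769
v = 8.72 m/s, so δv = 0.0769 × 8.72 = 0.671 m/s.

0.671 m/s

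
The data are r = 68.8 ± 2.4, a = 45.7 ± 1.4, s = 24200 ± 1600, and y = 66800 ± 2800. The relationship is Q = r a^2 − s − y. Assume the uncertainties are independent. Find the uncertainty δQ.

Let p = r·a^2 = 1.44e+05. δp/p = √((1·δr/r)² + (2·δa/a)²) = √(0.00122 + 0.00375) = 0.0705, so δp = 10100.
Q = p − s − y: δQ = √(δp² + δs² + δy²) = √(1.03e+08 + 2.56e+06 + 7.84e+06) = 10600

10600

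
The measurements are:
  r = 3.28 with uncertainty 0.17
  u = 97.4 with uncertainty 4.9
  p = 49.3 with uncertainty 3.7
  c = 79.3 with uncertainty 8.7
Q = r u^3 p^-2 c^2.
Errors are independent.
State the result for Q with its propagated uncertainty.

For a monomial Q ∝ r, u^3, p^-2, c^2, fractional errors add in quadrature:
  (1·δr/r)² = (1×0.0518)² = 0.00269;  (3·δu/u)² = (3×0.0503)² = 0.0228;  (-2·δp/p)² = (-2×0.0751)² = 0.0225;  (2·δc/c)² = (2×0.110)² = 0.0481
δQ/Q = √(0.0961) = 0.310
Q = 7.84e+06, so δQ = 0.310 × 7.84e+06 = 2.43e+06.

(7.84 ± 2.43) × 10^6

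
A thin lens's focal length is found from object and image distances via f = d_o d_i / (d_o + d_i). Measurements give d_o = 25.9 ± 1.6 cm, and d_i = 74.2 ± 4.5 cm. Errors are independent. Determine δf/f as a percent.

∂f/∂d_o = (d_i/(d_o+d_i))² = 0.549;  ∂f/∂d_i = (d_o/(d_o+d_i))² = 0.0669
δf = √((∂f/∂d_o · δd_o)² + (∂f/∂d_i · δd_i)²) = √(0.773 + 0.0908) = 0.929 cm
f = 19.2 cm, so δf/f = 0.929/19.2 = 0.0484.

4.84%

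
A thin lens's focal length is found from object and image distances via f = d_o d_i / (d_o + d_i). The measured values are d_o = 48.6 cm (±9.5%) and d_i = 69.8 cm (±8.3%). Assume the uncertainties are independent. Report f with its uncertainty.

28.7 ± 1.88 cm

∂f/∂d_o = (d_i/(d_o+d_i))² = 0.348;  ∂f/∂d_i = (d_o/(d_o+d_i))² = 0.168
δf = √((∂f/∂d_o · δd_o)² + (∂f/∂d_i · δd_i)²) = √(2.57 + 0.953) = 1.88 cm
f = 28.7 cm.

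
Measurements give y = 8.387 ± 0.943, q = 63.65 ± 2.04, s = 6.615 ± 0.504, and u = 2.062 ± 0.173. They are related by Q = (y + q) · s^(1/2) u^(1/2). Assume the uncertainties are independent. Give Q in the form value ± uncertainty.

Let w = y + q = 72.04. δw = √(δy² + δq²) = √(0.889 + 4.16) = 2.25, so δw/w = 0.0312.
Q is then a monomial in w, s, u:
δQ/Q = √((δw/w)² + (½·δs/s)² + (½·δu/u)²) = √(0.000973 + 0.00145 + 0.00176) = 0.0647
Q = 266.1, so δQ = 0.0647 × 266.1 = 17.2.

266.1 ± 17.2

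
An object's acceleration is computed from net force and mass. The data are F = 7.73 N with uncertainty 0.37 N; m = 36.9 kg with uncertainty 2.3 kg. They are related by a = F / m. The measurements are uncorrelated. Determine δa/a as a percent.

7.86%

For a monomial a ∝ F, m^-1, fractional errors add in quadrature:
  (1·δF/F)² = (1×0.0479)² = 0.00229;  (-1·δm/m)² = (-1×0.0623)² = 0.00389
δa/a = √(0.00618) = 0.0786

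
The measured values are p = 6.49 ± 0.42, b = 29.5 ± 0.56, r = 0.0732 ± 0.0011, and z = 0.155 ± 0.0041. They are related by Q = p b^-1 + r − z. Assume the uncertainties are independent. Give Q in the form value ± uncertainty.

Let w = p·b^-1 = 0.220. δw/w = √((1·δp/p)² + (-1·δb/b)²) = √(0.00419 + 0.000360) = 0.0674, so δw = 0.0148.
Q = w + r − z: δQ = √(δw² + δr² + δz²) = √(0.000220 + 1.21e-06 + 1.68e-05) = 0.0154
Q = 0.138.

0.138 ± 0.0154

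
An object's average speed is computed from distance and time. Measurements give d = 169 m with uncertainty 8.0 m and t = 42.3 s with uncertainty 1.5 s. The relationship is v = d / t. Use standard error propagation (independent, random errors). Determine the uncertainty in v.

0.236 m/s

Each factor contributes (exponent × relative error)² to (δv/v)²:
  (1·δd/d)² = (1×0.0473)² = 0.00224;  (-1·δt/t)² = (-1×0.0355)² = 0.00126
δv/v = √(0.00350) = 0.0591
v = 4.00 m/s, so δv = 0.0591 × 4.00 = 0.236 m/s.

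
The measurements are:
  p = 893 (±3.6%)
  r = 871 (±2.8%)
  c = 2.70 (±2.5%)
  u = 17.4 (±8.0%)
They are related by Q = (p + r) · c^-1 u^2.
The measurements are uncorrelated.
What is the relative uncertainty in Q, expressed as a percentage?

Let w = p + r = 1760. δw = √(δp² + δr²) = √(1030 + 595) = 40.4, so δw/w = 0.0229.
Q is then a monomial in w, c, u:
δQ/Q = √((δw/w)² + (-1·δc/c)² + (2·δu/u)²) = √(0.000523 + 0.000625 + 0.0256) = 0.164

16.4%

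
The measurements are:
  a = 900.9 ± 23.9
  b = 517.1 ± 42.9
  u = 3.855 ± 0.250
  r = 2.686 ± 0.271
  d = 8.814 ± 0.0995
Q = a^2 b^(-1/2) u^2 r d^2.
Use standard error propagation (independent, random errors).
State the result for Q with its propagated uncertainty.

(1.107 ± 0.198) × 10^8

Q is a product of powers, so relative uncertainties combine in quadrature:
  (2·δa/a)² = (2×0.0265)² = 0.00282;  (−½·δb/b)² = (-0.5×0.0830)² = 0.00172;  (2·δu/u)² = (2×0.0649)² = 0.0168;  (1·δr/r)² = (1×0.101)² = 0.0102;  (2·δd/d)² = (2×0.0113)² = 0.000510
δQ/Q = √(0.0320) = 0.179
Q = 1.107e+08, so δQ = 0.179 × 1.107e+08 = 1.98e+07.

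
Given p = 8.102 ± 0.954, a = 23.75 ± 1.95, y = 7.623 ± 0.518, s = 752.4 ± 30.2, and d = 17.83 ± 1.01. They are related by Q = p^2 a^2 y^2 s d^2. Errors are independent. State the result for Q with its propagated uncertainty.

For a monomial Q ∝ p^2, a^2, y^2, s, d^2, fractional errors add in quadrature:
  (2·δp/p)² = (2×0.118)² = 0.0555;  (2·δa/a)² = (2×0.0821)² = 0.0270;  (2·δy/y)² = (2×0.0680)² = 0.0185;  (1·δs/s)² = (1×0.0401)² = 0.00161;  (2·δd/d)² = (2×0.0566)² = 0.0128
δQ/Q = √(0.115) = 0.340
Q = 5.147e+11, so δQ = 0.340 × 5.147e+11 = 1.75e+11.

(5.147 ± 1.75) × 10^11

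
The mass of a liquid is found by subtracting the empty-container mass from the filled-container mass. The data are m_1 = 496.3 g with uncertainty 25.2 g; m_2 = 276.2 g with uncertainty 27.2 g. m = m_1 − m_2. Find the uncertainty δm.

m is a linear combination, so absolute uncertainties add in quadrature:
  (δm_1)² = 635;  (δm_2)² = 740
δm = √(1370) = 37.1 g

37.1 g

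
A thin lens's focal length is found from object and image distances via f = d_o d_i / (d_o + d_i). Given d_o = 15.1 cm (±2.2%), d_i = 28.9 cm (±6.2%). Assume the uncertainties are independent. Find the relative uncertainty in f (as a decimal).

∂f/∂d_o = (d_i/(d_o+d_i))² = 0.431;  ∂f/∂d_i = (d_o/(d_o+d_i))² = 0.118
δf = √((∂f/∂d_o · δd_o)² + (∂f/∂d_i · δd_i)²) = √(0.0205 + 0.0445) = 0.255 cm
f = 9.92 cm, so δf/f = 0.255/9.92 = 0.0257.

0.0257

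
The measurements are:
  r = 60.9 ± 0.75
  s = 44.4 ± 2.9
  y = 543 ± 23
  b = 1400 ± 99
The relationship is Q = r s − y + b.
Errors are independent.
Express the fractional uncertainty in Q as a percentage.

Let p = r·s = 2700. δp/p = √((1·δr/r)² + (1·δs/s)²) = √(0.000152 + 0.00427) = 0.0665, so δp = 180.
Q = p − y + b: δQ = √(δp² + δy² + δb²) = √(32300 + 529 + 9800) = 206
Q = 3560, so δQ/Q = 206/3560 = 0.0580.

5.80%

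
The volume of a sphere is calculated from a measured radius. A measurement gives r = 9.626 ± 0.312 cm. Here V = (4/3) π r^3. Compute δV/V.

0.0972

V ∝ r^3, so δV/V = |3| · δr/r = 3 × 0.0324 = 0.0972.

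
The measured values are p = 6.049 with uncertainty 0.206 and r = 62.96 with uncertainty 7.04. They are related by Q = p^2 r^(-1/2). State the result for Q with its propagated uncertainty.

4.611 ± 0.406

Relative error in a monomial: (δQ/Q)² = Σ (nᵢ · δxᵢ/xᵢ)².
  (2·δp/p)² = (2×0.0341)² = 0.00464;  (−½·δr/r)² = (-0.5×0.112)² = 0.00313
δQ/Q = √(0.00776) = 0.0881
Q = 4.611, so δQ = 0.0881 × 4.611 = 0.406.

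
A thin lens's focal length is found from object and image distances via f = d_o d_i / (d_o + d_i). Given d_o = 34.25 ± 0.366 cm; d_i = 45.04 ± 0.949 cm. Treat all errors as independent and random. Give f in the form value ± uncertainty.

19.46 ± 0.213 cm

∂f/∂d_o = (d_i/(d_o+d_i))² = 0.323;  ∂f/∂d_i = (d_o/(d_o+d_i))² = 0.187
δf = √((∂f/∂d_o · δd_o)² + (∂f/∂d_i · δd_i)²) = √(0.0139 + 0.0314) = 0.213 cm
f = 19.46 cm.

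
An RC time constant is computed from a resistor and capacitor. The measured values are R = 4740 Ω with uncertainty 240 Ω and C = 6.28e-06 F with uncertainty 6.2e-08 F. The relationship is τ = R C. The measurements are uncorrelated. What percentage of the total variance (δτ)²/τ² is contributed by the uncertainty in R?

96.3%

(δτ/τ)² = (1·δR/R)² + (1·δC/C)²
  R term: (1×0.0506)² = 0.00256
  C term: (1×0.00987)² = 9.75e-05
Total = 0.00266. Share from R = 0.00256/0.00266 = 0.963.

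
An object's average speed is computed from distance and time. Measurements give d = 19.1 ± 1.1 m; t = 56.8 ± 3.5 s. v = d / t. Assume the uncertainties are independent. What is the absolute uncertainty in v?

0.0284 m/s

v is a product of powers, so relative uncertainties combine in quadrature:
  (1·δd/d)² = (1×0.0576)² = 0.00332;  (-1·δt/t)² = (-1×0.0616)² = 0.00380
δv/v = √(0.00711) = 0.0843
v = 0.336 m/s, so δv = 0.0843 × 0.336 = 0.0284 m/s.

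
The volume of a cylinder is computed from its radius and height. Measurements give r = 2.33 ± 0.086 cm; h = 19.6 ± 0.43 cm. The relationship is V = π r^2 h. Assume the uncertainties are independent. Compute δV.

25.7 cm^3

Since V is a product/quotient, work with relative uncertainties:
  (2·δr/r)² = (2×0.0369)² = 0.00545;  (1·δh/h)² = (1×0.0219)² = 0.000481
δV/V = √(0.00593) = 0.0770
V = 334 cm^3, so δV = 0.0770 × 334 = 25.7 cm^3.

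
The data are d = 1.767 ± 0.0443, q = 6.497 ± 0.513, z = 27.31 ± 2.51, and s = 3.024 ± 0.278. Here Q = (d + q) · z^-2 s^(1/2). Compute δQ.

Let u = d + q = 8.264. δu = √(δd² + δq²) = √(0.00196 + 0.263) = 0.515, so δu/u = 0.0623.
Q is then a monomial in u, z, s:
δQ/Q = √((δu/u)² + (-2·δz/z)² + (½·δs/s)²) = √(0.00388 + 0.0338 + 0.00211) = 0.199
Q = 0.01927, so δQ = 0.199 × 0.01927 = 0.00384.

0.00384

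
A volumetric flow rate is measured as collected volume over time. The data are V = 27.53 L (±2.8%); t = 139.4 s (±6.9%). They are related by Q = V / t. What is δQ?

0.0147 L/s

Products/powers → add relative errors in quadrature, weighted by exponent:
  (1·δV/V)² = (1×0.0280)² = 0.000784;  (-1·δt/t)² = (-1×0.0690)² = 0.00476
δQ/Q = √(0.00555) = 0.0745
Q = 0.1975 L/s, so δQ = 0.0745 × 0.1975 = 0.0147 L/s.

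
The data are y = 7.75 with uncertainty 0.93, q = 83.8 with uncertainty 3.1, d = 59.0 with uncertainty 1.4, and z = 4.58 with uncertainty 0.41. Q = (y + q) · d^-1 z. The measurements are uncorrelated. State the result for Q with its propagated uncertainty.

Let u = y + q = 91.5. δu = √(δy² + δq²) = √(0.865 + 9.61) = 3.24, so δu/u = 0.0354.
Q is then a monomial in u, d, z:
δQ/Q = √((δu/u)² + (-1·δd/d)² + (1·δz/z)²) = √(0.00125 + 0.000563 + 0.00801) = 0.0991
Q = 7.11, so δQ = 0.0991 × 7.11 = 0.704.

7.11 ± 0.704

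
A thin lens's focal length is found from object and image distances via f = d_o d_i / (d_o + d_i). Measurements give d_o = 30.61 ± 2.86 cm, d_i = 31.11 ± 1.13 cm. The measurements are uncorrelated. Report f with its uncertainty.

15.43 ± 0.778 cm

∂f/∂d_o = (d_i/(d_o+d_i))² = 0.254;  ∂f/∂d_i = (d_o/(d_o+d_i))² = 0.246
δf = √((∂f/∂d_o · δd_o)² + (∂f/∂d_i · δd_i)²) = √(0.528 + 0.0773) = 0.778 cm
f = 15.43 cm.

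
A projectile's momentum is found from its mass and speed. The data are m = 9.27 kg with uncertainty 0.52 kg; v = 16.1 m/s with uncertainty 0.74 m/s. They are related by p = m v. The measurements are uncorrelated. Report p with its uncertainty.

Since p is a product/quotient, work with relative uncertainties:
  (1·δm/m)² = (1×0.0561)² = 0.00315;  (1·δv/v)² = (1×0.0460)² = 0.00211
δp/p = √(0.00526) = 0.0725
p = 149 kg·m/s, so δp = 0.0725 × 149 = 10.8 kg·m/s.

149 ± 10.8 kg·m/s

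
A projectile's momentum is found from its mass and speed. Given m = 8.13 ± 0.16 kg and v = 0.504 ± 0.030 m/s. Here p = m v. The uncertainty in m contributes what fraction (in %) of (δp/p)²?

9.85%

(δp/p)² = (1·δm/m)² + (1·δv/v)²
  m term: (1×0.0197)² = 0.000387
  v term: (1×0.0595)² = 0.00354
Total = 0.00393. Share from m = 0.000387/0.00393 = 0.0985.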